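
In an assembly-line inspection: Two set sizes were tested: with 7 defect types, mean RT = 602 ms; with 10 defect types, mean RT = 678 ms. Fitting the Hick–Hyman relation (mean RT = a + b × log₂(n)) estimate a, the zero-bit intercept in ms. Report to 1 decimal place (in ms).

187.4 ms

Slope: b = (678 − 602) / (log₂ 10 − log₂ 7) = 76/0.5146 = 147.695 ms/bit.
Intercept: a = 602 − 147.695·log₂(7) = 187.367 ms.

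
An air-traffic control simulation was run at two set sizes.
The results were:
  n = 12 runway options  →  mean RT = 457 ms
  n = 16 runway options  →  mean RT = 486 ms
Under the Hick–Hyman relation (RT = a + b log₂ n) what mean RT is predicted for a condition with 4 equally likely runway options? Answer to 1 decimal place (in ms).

With log₂ n on the abscissa the relation is linear; from the two conditions:
  b = (486 − 457) / (log₂ 16 − log₂ 12) = 29 / (4 − 3.5850) = 69.873 ms/bit
  a = 457 − 69.873 × 3.5850 = 206.507 ms
Then RT(4) = 206.507 + 69.873 × log₂ 4 = 206.507 + 69.873 × 2 ≈ 346.254 ms.

346.3 ms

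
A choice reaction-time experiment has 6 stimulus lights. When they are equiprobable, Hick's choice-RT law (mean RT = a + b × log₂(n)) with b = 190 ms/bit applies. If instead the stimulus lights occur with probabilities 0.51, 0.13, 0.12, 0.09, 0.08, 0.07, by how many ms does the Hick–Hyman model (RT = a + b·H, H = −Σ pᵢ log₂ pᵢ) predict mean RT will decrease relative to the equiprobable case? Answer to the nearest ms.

89 ms

Equiprobable entropy H₀ = log₂ 6 = 2.5850 bits.
Skewed entropy H = −Σ pᵢ log₂ pᵢ = 2.1179 bits.
ΔRT = b·(H₀ − H) = 190 × 0.4671 = 88.75 ms.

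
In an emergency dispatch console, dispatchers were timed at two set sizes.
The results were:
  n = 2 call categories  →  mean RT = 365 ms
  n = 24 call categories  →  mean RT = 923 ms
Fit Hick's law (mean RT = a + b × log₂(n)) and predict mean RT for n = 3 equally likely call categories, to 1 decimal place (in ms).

456.0 ms

Fit slope and intercept:
  b = (923 − 365) / (log₂ 24 − log₂ 2) = 558 / (4.5850 − 1) = 155.650 ms/bit
  a = 365 − 155.650 × 1 = 209.350 ms
Then RT(3) = 209.350 + 155.650 × log₂ 3 = 209.350 + 155.650 × 1.5850 ≈ 456.050 ms.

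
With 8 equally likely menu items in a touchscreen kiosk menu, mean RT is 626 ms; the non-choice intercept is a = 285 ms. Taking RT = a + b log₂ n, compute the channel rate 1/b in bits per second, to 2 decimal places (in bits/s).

8.80 bits/s

Choice component = 626 − 285 = 341 ms over log₂(8) = 3 bits.
b = 341 / 3 = 113.667 ms/bit, so 1/b = 8.798 bits/s.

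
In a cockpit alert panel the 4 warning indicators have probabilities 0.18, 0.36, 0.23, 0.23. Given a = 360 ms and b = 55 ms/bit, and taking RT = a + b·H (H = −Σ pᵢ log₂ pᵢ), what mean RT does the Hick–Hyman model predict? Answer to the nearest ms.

467 ms

Entropy contributions −pᵢ log₂ pᵢ: 0.4453, 0.5306, 0.4877, 0.4877; sum H = 1.9513 bits.
RT = a + bH = 360 + 55·1.9513 = 467.32 ms.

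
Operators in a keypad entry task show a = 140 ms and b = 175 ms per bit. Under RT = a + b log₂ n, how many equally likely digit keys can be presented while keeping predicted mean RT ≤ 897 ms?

Information budget: (897 − 140)/175 = 4.3257 bits, so n ≤ 2^4.3257 = 20.053 → at most 20.

20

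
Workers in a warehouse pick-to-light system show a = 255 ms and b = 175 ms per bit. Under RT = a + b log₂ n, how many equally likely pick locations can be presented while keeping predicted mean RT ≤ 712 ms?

175·log₂ n ≤ 712 − 255 = 457, giving log₂ n ≤ 2.6114 and n ≤ 6.111. The largest whole number is 6.

6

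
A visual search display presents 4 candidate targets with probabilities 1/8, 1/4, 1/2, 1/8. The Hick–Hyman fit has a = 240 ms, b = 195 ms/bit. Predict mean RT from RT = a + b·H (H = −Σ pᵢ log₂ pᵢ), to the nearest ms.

H = −Σ pᵢ log₂ pᵢ = 0.125·3 + 0.25·2 + 0.5·1 + 0.125·3 = 1.750 bits.
RT = 240 + 195 × 1.750 = 581.25 ms.

581 ms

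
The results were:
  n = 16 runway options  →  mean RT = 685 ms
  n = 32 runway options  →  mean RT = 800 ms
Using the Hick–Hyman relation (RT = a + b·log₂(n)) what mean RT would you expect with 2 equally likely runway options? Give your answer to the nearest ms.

340 ms

RT is linear in log₂ n, so two points fix the line:
  b = (800 − 685) / (log₂ 32 − log₂ 16) = 115 / (5 − 4) = 115 ms/bit
  a = 685 − 115 × 4 = 225 ms
Then RT(2) = 225 + 115 × log₂ 2 = 225 + 115 × 1 ≈ 340.000 ms.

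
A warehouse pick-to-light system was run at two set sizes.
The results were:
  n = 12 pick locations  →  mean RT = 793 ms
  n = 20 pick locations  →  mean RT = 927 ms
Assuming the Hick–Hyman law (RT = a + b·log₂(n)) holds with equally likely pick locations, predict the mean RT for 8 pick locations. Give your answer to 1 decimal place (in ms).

686.6 ms

Fit slope and intercept:
  b = (927 − 793) / (log₂ 20 − log₂ 12) = 134 / (4.3219 − 3.5850) = 181.827 ms/bit
  a = 793 − 181.827 × 3.5850 = 141.158 ms
Then RT(8) = 141.158 + 181.827 × log₂ 8 = 141.158 + 181.827 × 3 ≈ 686.638 ms.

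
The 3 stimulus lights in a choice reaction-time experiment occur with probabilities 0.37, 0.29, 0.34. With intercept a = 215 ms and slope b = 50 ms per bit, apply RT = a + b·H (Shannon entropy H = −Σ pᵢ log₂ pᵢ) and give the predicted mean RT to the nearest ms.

294 ms

Entropy contributions −pᵢ log₂ pᵢ: 0.5307, 0.5179, 0.5292; sum H = 1.5778 bits.
RT = a + bH = 215 + 50·1.5778 = 293.89 ms.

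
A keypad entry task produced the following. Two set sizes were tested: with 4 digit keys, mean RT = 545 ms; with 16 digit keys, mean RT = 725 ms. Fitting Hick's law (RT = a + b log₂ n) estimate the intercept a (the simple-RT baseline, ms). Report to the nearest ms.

Slope: b = (725 − 545) / (log₂ 16 − log₂ 4) = 180/2.0000 = 90 ms/bit.
Intercept: a = 545 − 90·log₂(4) = 365.000 ms.

365 ms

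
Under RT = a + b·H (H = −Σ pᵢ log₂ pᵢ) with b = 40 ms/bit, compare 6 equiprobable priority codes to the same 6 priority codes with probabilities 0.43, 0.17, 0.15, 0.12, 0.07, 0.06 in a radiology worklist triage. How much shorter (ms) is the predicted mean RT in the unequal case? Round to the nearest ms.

13 ms

Equiprobable entropy H₀ = log₂ 6 = 2.5850 bits.
Skewed entropy H = −Σ pᵢ log₂ pᵢ = 2.2479 bits.
ΔRT = b·(H₀ − H) = 40 × 0.3371 = 13.48 ms.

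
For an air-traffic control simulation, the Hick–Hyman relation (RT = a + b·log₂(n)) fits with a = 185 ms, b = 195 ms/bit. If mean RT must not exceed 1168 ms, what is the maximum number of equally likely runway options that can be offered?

195·log₂ n ≤ 1168 − 185 = 983, giving log₂ n ≤ 5.0410 and n ≤ 32.923. The largest whole number is 32.

32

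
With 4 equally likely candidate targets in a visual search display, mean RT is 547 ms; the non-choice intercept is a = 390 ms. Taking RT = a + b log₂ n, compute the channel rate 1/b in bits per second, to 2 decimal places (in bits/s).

Choice component = 547 − 390 = 157 ms over log₂(4) = 2 bits.
b = 157 / 2 = 78.500 ms/bit, so 1/b = 12.739 bits/s.

12.74 bits/s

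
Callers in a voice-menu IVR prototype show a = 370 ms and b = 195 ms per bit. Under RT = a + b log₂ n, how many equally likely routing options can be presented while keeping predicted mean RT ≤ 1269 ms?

Set 370 + 195·log₂ n ≤ 1269 → log₂ n ≤ (1269 − 370)/195 = 4.6103.
So n ≤ 2^4.6103 = 24.424; the largest integer n is 24.

24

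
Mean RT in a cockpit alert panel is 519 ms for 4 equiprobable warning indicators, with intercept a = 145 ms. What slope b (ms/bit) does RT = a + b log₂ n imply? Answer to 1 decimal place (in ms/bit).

b = (519 − 145) / log₂(4) = 374 / 2 = 187.000 ms/bit.

187.0 ms/bit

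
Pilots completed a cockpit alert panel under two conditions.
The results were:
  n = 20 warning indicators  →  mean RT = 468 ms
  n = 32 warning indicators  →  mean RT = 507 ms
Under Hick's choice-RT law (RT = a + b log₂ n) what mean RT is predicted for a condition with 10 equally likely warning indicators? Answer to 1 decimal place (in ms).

410.5 ms

With log₂ n on the abscissa the relation is linear; from the two conditions:
  b = (507 − 468) / (log₂ 32 − log₂ 20) = 39 / (5 − 4.3219) = 57.516 ms/bit
  a = 468 − 57.516 × 4.3219 = 219.420 ms
Then RT(10) = 219.420 + 57.516 × log₂ 10 = 219.420 + 57.516 × 3.3219 ≈ 410.484 ms.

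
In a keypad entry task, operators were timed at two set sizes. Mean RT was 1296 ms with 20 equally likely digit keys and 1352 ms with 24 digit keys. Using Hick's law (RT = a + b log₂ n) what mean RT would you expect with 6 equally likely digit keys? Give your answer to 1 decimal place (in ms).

926.2 ms

RT is linear in log₂ n, so two points fix the line:
  b = (1352 − 1296) / (log₂ 24 − log₂ 20) = 56 / (4.5850 − 4.3219) = 212.900 ms/bit
  a = 1296 − 212.900 × 4.3219 = 375.862 ms
Then RT(6) = 375.862 + 212.900 × log₂ 6 = 375.862 + 212.900 × 2.5850 ≈ 926.200 ms.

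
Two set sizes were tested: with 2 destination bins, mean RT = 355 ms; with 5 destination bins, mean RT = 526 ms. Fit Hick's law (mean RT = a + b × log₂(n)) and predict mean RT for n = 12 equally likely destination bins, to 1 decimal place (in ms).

689.4 ms

With log₂ n on the abscissa the relation is linear; from the two conditions:
  b = (526 − 355) / (log₂ 5 − log₂ 2) = 171 / (2.3219 − 1) = 129.357 ms/bit
  a = 355 − 129.357 × 1 = 225.643 ms
Then RT(12) = 225.643 + 129.357 × log₂ 12 = 225.643 + 129.357 × 3.5850 ≈ 689.382 ms.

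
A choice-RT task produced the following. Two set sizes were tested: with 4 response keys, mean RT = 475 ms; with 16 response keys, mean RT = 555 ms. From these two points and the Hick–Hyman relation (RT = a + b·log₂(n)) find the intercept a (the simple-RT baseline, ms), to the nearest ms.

b = (RT₂ − RT₁)/(log₂ n₂ − log₂ n₁) = (555 − 475)/(4 − 2) = 40 ms/bit.
Intercept: a = 475 − 40·log₂(4) = 395.000 ms.

395 ms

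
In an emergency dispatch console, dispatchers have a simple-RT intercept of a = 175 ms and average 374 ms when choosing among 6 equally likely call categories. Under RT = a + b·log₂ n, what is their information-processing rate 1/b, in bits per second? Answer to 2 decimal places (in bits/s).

12.99 bits/s

Choice component = 374 − 175 = 199 ms over log₂(6) = 2.5850 bits.
b = 199 / 2.5850 = 76.984 ms/bit, so 1/b = 12.990 bits/s.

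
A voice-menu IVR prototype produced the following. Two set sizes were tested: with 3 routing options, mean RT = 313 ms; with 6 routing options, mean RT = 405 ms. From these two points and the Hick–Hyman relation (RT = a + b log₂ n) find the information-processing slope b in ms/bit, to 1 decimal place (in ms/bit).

The slope on a log₂ axis is (405 − 313) / (2.5850 − 1.5850) = 92.000 ms/bit.

92.0 ms/bit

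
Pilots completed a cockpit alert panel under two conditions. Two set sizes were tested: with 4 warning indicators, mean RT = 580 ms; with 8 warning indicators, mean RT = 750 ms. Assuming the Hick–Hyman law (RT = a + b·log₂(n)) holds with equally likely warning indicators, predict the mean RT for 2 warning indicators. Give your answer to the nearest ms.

RT is linear in log₂ n, so two points fix the line:
  b = (750 − 580) / (log₂ 8 − log₂ 4) = 170 / (3 − 2) = 170 ms/bit
  a = 580 − 170 × 2 = 240 ms
Then RT(2) = 240 + 170 × log₂ 2 = 240 + 170 × 1 ≈ 410.000 ms.

410 ms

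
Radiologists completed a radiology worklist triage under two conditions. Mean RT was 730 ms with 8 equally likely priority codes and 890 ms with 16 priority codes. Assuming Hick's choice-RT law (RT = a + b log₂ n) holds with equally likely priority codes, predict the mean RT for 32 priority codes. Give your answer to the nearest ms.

RT is linear in log₂ n, so two points fix the line:
  b = (890 − 730) / (log₂ 16 − log₂ 8) = 160 / (4 − 3) = 160 ms/bit
  a = 730 − 160 × 3 = 250 ms
Then RT(32) = 250 + 160 × log₂ 32 = 250 + 160 × 5 ≈ 1050.000 ms.

1050 ms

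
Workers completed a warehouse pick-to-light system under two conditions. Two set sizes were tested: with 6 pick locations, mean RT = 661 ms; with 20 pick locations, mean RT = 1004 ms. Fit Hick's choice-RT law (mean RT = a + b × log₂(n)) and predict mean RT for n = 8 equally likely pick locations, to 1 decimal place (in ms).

743.0 ms

Solve the two-equation system in a and b:
  b = (1004 − 661) / (log₂ 20 − log₂ 6) = 343 / (4.3219 − 2.5850) = 197.471 ms/bit
  a = 661 − 197.471 × 2.5850 = 150.545 ms
Then RT(8) = 150.545 + 197.471 × log₂ 8 = 150.545 + 197.471 × 3 ≈ 742.958 ms.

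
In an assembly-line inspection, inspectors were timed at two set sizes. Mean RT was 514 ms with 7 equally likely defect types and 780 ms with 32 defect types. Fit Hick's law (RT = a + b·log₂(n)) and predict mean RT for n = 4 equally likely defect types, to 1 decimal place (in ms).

Solve the two-equation system in a and b:
  b = (780 − 514) / (log₂ 32 − log₂ 7) = 266 / (5 − 2.8074) = 121.315 ms/bit
  a = 514 − 121.315 × 2.8074 = 173.427 ms
Then RT(4) = 173.427 + 121.315 × log₂ 4 = 173.427 + 121.315 × 2 ≈ 416.056 ms.

416.1 ms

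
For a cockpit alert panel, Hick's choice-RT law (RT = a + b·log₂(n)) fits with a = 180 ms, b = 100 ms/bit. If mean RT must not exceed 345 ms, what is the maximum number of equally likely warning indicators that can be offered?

3

Information budget: (345 − 180)/100 = 1.6500 bits, so n ≤ 2^1.6500 = 3.138 → at most 3.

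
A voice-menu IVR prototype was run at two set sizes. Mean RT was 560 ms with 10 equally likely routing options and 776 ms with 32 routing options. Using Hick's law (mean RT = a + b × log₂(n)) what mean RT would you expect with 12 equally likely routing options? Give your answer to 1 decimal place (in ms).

593.9 ms

Fit slope and intercept:
  b = (776 − 560) / (log₂ 32 − log₂ 10) = 216 / (5 − 3.3219) = 128.719 ms/bit
  a = 560 − 128.719 × 3.3219 = 132.404 ms
Then RT(12) = 132.404 + 128.719 × log₂ 12 = 132.404 + 128.719 × 3.5850 ≈ 593.858 ms.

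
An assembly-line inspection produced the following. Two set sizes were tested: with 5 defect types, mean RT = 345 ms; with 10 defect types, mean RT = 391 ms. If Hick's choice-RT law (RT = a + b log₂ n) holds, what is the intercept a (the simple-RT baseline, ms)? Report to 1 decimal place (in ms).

238.2 ms

Slope: b = (391 − 345) / (log₂ 10 − log₂ 5) = 46/1.0000 = 46.000 ms/bit.
Intercept: a = 345 − 46.000·log₂(5) = 238.191 ms.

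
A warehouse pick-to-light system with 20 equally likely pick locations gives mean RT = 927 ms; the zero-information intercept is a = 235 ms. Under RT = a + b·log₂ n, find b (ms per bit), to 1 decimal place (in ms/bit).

20 alternatives carry log₂ 20 = 4.3219 bits; the choice cost is 927 − 235 = 692 ms, so b = 692/4.3219 = 160.114 ms/bit.

160.1 ms/bit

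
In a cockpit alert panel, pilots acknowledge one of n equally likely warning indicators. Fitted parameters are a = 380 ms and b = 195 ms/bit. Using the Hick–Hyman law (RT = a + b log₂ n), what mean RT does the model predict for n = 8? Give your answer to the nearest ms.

965 ms

log₂(8) = 3 bits, so RT = 380 + 195 × 3 ≈ 965.000 ms.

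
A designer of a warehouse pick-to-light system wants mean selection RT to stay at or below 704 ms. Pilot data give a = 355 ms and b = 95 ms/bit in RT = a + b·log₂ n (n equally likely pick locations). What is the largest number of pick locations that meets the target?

Information budget: (704 − 355)/95 = 3.6737 bits, so n ≤ 2^3.6737 = 12.761 → at most 12.

12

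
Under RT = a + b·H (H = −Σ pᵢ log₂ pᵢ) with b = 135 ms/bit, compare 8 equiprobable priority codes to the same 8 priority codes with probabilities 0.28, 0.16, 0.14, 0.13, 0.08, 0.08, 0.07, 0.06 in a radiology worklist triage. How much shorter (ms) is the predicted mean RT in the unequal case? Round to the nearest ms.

25 ms

The RT saving is b·ΔH. Equiprobable H₀ = log₂(8) = 3.0000 bits; with the given probabilities H = 2.8121 bits.
b·(H₀ − H) = 135 × (3.0000 − 2.8121) = 25.37 ms.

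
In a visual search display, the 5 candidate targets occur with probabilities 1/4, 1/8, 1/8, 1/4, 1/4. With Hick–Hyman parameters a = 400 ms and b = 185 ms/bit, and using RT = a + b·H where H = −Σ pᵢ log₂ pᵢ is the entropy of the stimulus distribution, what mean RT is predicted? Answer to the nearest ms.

H = −Σ pᵢ log₂ pᵢ = 0.25·2 + 0.125·3 + 0.125·3 + 0.25·2 + 0.25·2 = 2.250 bits.
RT = 400 + 185 × 2.250 = 816.25 ms.

816 ms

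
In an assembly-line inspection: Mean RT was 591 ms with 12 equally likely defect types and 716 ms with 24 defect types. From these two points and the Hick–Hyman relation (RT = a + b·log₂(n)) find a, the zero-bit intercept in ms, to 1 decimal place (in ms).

142.9 ms

b = (RT₂ − RT₁)/(log₂ n₂ − log₂ n₁) = (716 − 591)/(4.5850 − 3.5850) = 125.000 ms/bit.
Intercept: a = 591 − 125.000·log₂(12) = 142.880 ms.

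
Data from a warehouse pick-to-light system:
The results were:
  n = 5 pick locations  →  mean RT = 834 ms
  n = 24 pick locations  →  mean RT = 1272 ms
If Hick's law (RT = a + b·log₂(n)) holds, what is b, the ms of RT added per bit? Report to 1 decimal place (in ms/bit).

193.5 ms/bit

Slope: b = (1272 − 834) / (log₂ 24 − log₂ 5) = 438/2.2630 = 193.545 ms/bit.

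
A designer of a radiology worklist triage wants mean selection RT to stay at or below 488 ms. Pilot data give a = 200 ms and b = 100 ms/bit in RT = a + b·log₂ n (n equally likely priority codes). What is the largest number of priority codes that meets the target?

7

Information budget: (488 − 200)/100 = 2.8800 bits, so n ≤ 2^2.8800 = 7.362 → at most 7.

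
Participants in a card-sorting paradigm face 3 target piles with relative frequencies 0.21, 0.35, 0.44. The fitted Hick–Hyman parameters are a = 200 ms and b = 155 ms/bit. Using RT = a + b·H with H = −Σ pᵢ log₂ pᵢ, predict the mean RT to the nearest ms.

H = 0.21·log₂(1/0.21) + 0.35·log₂(1/0.35) + 0.44·log₂(1/0.44) = 1.5241 bits.
RT = 200 + 155 × 1.5241 = 436.23 ms.

436 ms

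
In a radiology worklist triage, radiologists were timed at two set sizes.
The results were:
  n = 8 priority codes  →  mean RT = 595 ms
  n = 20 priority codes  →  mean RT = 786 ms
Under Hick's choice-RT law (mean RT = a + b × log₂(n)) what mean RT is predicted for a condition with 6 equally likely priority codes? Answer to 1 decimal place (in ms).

535.0 ms

With log₂ n on the abscissa the relation is linear; from the two conditions:
  b = (786 − 595) / (log₂ 20 − log₂ 8) = 191 / (4.3219 − 3) = 144.486 ms/bit
  a = 595 − 144.486 × 3 = 161.542 ms
Then RT(6) = 161.542 + 144.486 × log₂ 6 = 161.542 + 144.486 × 2.5850 ≈ 535.033 ms.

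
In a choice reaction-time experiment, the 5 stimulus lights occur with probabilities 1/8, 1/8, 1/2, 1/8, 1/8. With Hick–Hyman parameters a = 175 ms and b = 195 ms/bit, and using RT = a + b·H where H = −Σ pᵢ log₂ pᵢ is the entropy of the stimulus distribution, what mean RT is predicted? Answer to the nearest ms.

Each term −pᵢ log₂ pᵢ: 0.125·3 + 0.125·3 + 0.5·1 + 0.125·3 + 0.125·3; summed, H = 2.000 bits.
Mean RT = a + bH = 175 + 195·2.000 = 565.00 ms.

565 ms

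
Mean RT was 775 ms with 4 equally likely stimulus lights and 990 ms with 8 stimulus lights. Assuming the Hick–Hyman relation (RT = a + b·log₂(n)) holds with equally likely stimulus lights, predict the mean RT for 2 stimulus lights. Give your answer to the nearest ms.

560 ms

RT is linear in log₂ n, so two points fix the line:
  b = (990 − 775) / (log₂ 8 − log₂ 4) = 215 / (3 − 2) = 215 ms/bit
  a = 775 − 215 × 2 = 345 ms
Then RT(2) = 345 + 215 × log₂ 2 = 345 + 215 × 1 ≈ 560.000 ms.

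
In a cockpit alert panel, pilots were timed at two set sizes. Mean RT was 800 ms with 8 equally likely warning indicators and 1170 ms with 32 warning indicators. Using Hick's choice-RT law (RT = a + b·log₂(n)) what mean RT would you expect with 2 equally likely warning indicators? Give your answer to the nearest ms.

Solve the two-equation system in a and b:
  b = (1170 − 800) / (log₂ 32 − log₂ 8) = 370 / (5 − 3) = 185 ms/bit
  a = 800 − 185 × 3 = 245 ms
Then RT(2) = 245 + 185 × log₂ 2 = 245 + 185 × 1 ≈ 430.000 ms.

430 ms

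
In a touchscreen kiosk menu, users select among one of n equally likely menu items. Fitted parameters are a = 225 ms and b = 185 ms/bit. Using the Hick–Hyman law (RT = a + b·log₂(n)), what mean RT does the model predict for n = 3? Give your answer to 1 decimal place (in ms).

log₂(3) = 1.5850 bits, so RT = 225 + 185 × 1.5850 ≈ 518.218 ms.

518.2 ms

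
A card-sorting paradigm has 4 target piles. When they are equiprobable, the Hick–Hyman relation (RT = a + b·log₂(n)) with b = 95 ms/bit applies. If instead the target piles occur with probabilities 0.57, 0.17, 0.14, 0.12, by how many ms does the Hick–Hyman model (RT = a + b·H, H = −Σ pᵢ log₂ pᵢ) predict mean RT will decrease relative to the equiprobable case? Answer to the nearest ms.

32 ms

Equiprobable entropy H₀ = log₂ 4 = 2.0000 bits.
Skewed entropy H = −Σ pᵢ log₂ pᵢ = 1.6610 bits.
ΔRT = b·(H₀ − H) = 95 × 0.3390 = 32.20 ms.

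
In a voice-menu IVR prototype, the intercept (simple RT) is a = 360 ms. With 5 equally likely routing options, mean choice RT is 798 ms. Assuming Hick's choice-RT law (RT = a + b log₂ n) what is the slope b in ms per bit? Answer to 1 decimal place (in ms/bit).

188.6 ms/bit

5 alternatives carry log₂ 5 = 2.3219 bits; the choice cost is 798 − 360 = 438 ms, so b = 438/2.3219 = 188.636 ms/bit.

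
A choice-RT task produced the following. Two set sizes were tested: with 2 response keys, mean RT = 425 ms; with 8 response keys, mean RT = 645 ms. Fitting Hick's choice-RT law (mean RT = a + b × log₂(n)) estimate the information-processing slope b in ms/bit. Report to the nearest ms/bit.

The slope on a log₂ axis is (645 − 425) / (3 − 1) = 110 ms/bit.

110 ms/bit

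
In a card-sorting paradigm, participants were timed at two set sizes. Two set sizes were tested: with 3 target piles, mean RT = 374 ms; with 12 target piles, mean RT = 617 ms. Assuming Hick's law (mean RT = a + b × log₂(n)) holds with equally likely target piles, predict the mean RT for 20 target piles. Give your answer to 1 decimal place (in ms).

706.5 ms

With log₂ n on the abscissa the relation is linear; from the two conditions:
  b = (617 − 374) / (log₂ 12 − log₂ 3) = 243 / (3.5850 − 1.5850) = 121.500 ms/bit
  a = 374 − 121.500 × 1.5850 = 181.427 ms
Then RT(20) = 181.427 + 121.500 × log₂ 20 = 181.427 + 121.500 × 4.3219 ≈ 706.541 ms.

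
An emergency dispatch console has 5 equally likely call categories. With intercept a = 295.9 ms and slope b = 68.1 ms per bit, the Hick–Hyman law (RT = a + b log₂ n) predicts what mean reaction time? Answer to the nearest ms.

log₂(5) = 2.3219 bits, so RT = 295.9 + 68.1 × 2.3219 ≈ 454.023 ms.

454 ms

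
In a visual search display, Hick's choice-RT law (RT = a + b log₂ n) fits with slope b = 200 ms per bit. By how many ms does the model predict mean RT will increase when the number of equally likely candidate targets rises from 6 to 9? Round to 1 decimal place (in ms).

117.0 ms

ΔRT = (a + b log₂ n₂) − (a + b log₂ n₁) = b·(log₂ n₂ − log₂ n₁).
log₂(9) − log₂(6) = 3.1699 − 2.5850 = 0.5850.
ΔRT = 200 × 0.5850 = 116.993 ms.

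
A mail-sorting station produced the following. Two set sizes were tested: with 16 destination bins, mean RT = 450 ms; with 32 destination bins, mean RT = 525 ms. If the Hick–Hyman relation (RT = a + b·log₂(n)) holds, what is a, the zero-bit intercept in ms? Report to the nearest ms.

150 ms

Slope: b = (525 − 450) / (log₂ 32 − log₂ 16) = 75/1.0000 = 75 ms/bit.
a = RT₁ − b·log₂ n₁ = 450 − 75 × 4 = 150.000 ms.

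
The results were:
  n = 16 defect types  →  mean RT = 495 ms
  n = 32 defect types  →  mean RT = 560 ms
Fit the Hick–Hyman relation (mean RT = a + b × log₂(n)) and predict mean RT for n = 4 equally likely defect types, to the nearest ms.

With log₂ n on the abscissa the relation is linear; from the two conditions:
  b = (560 − 495) / (log₂ 32 − log₂ 16) = 65 / (5 − 4) = 65 ms/bit
  a = 495 − 65 × 4 = 235 ms
Then RT(4) = 235 + 65 × log₂ 4 = 235 + 65 × 2 ≈ 365.000 ms.

365 ms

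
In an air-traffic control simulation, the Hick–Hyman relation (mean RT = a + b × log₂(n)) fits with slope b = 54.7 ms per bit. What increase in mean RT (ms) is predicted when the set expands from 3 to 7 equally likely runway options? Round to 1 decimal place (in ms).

66.9 ms

The intercept a cancels: ΔRT = b·(log₂ n₂ − log₂ n₁) = b·log₂(n₂/n₁).
log₂(7) − log₂(3) = 2.8074 − 1.5850 = 1.2224.
ΔRT = 54.7 × 1.2224 = 66.865 ms.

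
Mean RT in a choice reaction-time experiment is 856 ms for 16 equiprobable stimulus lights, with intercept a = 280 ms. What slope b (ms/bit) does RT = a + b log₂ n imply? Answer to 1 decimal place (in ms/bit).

144.0 ms/bit

log₂(16) = 4 bits.
b = (RT − a)/log₂ n = (856 − 280) / 4 = 144.000 ms/bit.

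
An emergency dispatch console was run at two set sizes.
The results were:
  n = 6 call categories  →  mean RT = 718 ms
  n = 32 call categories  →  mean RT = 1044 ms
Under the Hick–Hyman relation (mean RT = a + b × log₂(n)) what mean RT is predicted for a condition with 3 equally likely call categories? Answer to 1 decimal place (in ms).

RT is linear in log₂ n, so two points fix the line:
  b = (1044 − 718) / (log₂ 32 − log₂ 6) = 326 / (5 − 2.5850) = 134.988 ms/bit
  a = 718 − 134.988 × 2.5850 = 369.062 ms
Then RT(3) = 369.062 + 134.988 × log₂ 3 = 369.062 + 134.988 × 1.5850 ≈ 583.012 ms.

583.0 ms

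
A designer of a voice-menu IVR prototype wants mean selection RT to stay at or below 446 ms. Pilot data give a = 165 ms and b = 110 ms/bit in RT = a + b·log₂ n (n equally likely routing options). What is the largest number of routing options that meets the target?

5

Set 165 + 110·log₂ n ≤ 446 → log₂ n ≤ (446 − 165)/110 = 2.5545.
So n ≤ 2^2.5545 = 5.875; the largest integer n is 5.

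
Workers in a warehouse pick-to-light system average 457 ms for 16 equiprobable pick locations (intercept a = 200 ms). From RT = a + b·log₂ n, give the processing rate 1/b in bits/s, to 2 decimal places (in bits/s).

b = (457 − 200)/log₂ 16 = 257/4 = 64.250 ms per bit = 0.06425 s/bit; the reciprocal is 15.564 bits/s.

15.56 bits/s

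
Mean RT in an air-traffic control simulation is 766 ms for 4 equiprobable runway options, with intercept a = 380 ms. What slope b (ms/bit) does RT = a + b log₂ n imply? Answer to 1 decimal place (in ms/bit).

log₂(4) = 2 bits.
b = (RT − a)/log₂ n = (766 − 380) / 2 = 193.000 ms/bit.

193.0 ms/bit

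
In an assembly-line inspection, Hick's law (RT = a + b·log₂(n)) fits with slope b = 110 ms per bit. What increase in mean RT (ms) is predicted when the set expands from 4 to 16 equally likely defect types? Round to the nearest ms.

Only the slope matters, since a is common to both: ΔRT = b·log₂(n₂/n₁).
log₂(16) − log₂(4) = log₂(16/4) = log₂(4) = 2.
ΔRT = 110 × 2.0000 = 220.000 ms.

220 ms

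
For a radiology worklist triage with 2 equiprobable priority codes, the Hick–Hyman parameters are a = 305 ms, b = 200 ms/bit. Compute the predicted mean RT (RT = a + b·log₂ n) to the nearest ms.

505 ms

log₂(2) = 1 bits, so RT = 305 + 200 × 1 ≈ 505.000 ms.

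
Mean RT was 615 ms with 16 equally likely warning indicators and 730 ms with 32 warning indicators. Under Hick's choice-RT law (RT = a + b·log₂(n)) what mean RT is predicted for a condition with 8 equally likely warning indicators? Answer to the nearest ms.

RT is linear in log₂ n, so two points fix the line:
  b = (730 − 615) / (log₂ 32 − log₂ 16) = 115 / (5 − 4) = 115 ms/bit
  a = 615 − 115 × 4 = 155 ms
Then RT(8) = 155 + 115 × log₂ 8 = 155 + 115 × 3 ≈ 500.000 ms.

500 ms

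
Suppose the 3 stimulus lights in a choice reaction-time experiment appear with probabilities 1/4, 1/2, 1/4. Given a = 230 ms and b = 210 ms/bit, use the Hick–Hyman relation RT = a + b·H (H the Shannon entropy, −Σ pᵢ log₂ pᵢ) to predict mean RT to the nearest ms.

545 ms

H = −Σ pᵢ log₂ pᵢ = 0.25·2 + 0.5·1 + 0.25·2 = 1.500 bits.
RT = 230 + 210 × 1.500 = 545.00 ms.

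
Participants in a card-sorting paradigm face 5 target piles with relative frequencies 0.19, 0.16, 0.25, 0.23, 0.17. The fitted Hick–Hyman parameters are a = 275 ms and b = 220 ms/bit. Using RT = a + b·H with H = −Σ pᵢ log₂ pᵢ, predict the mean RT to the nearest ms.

Entropy contributions −pᵢ log₂ pᵢ: 0.4552, 0.4230, 0.5000, 0.4877, 0.4346; sum H = 2.3005 bits.
RT = a + bH = 275 + 220·2.3005 = 781.11 ms.

781 ms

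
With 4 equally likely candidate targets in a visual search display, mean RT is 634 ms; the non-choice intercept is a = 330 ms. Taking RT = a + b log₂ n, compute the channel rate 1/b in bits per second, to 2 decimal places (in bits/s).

6.58 bits/s

b = (634 − 330)/log₂ 4 = 304/2 = 152.000 ms per bit = 0.15200 s/bit; the reciprocal is 6.579 bits/s.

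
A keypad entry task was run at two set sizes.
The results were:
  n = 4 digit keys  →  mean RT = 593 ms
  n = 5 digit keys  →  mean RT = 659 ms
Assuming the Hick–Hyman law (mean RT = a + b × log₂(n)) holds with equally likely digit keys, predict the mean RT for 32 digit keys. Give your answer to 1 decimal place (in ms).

1208.0 ms

Solve the two-equation system in a and b:
  b = (659 − 593) / (log₂ 5 − log₂ 4) = 66 / (2.3219 − 2) = 205.015 ms/bit
  a = 593 − 205.015 × 2 = 182.971 ms
Then RT(32) = 182.971 + 205.015 × log₂ 32 = 182.971 + 205.015 × 5 ≈ 1208.044 ms.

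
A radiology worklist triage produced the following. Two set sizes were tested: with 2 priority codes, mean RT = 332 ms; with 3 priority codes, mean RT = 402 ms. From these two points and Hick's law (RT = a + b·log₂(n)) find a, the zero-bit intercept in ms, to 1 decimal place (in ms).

b = (RT₂ − RT₁)/(log₂ n₂ − log₂ n₁) = (402 − 332)/(1.5850 − 1) = 119.666 ms/bit.
Intercept: a = 332 − 119.666·log₂(2) = 212.334 ms.

212.3 ms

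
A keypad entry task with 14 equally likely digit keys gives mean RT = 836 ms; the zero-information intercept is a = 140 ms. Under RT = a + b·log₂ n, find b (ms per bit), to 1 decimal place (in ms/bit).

14 alternatives carry log₂ 14 = 3.8074 bits; the choice cost is 836 − 140 = 696 ms, so b = 696/3.8074 = 182.804 ms/bit.

182.8 ms/bit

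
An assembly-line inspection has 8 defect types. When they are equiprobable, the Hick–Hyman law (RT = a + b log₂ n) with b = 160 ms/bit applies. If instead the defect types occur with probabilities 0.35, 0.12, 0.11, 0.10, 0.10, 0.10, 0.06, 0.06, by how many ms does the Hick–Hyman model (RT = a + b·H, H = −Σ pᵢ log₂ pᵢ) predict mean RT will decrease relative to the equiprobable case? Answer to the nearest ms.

43 ms

Equiprobable entropy H₀ = log₂ 8 = 3.0000 bits.
Skewed entropy H = −Σ pᵢ log₂ pᵢ = 2.7311 bits.
ΔRT = b·(H₀ − H) = 160 × 0.2689 = 43.02 ms.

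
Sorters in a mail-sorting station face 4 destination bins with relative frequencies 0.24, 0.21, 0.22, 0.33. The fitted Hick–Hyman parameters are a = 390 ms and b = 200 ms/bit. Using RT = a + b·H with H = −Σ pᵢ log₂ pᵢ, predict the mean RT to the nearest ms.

785 ms

H = 0.24·log₂(1/0.24) + 0.21·log₂(1/0.21) + 0.22·log₂(1/0.22) + 0.33·log₂(1/0.33) = 1.9754 bits.
RT = 390 + 200 × 1.9754 = 785.07 ms.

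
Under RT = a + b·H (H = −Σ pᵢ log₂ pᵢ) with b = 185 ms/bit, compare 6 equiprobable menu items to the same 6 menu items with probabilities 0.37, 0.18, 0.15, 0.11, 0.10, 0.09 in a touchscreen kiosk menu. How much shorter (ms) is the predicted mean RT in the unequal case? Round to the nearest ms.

The RT saving is b·ΔH. Equiprobable H₀ = log₂(6) = 2.5850 bits; with the given probabilities H = 2.3817 bits.
b·(H₀ − H) = 185 × (2.5850 − 2.3817) = 37.60 ms.

38 ms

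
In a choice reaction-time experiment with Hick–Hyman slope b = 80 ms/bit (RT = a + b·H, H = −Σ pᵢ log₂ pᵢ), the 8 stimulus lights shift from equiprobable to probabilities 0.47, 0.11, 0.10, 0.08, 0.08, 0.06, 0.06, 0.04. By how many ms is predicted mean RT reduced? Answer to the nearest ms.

The RT saving is b·ΔH. Equiprobable H₀ = log₂(8) = 3.0000 bits; with the given probabilities H = 2.4503 bits.
b·(H₀ − H) = 80 × (3.0000 − 2.4503) = 43.98 ms.

44 ms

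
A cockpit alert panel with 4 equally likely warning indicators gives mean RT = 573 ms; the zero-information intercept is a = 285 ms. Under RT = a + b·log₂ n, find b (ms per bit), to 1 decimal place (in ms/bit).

144.0 ms/bit

log₂(4) = 2 bits.
b = (RT − a)/log₂ n = (573 − 285) / 2 = 144.000 ms/bit.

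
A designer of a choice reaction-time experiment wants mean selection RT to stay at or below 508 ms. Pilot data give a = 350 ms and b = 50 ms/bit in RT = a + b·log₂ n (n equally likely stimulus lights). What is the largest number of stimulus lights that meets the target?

8

50·log₂ n ≤ 508 − 350 = 158, giving log₂ n ≤ 3.1600 and n ≤ 8.938. The largest whole number is 8.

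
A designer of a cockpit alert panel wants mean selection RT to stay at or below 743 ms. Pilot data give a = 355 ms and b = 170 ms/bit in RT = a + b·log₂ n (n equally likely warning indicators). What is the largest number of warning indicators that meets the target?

Information budget: (743 − 355)/170 = 2.2824 bits, so n ≤ 2^2.2824 = 4.865 → at most 4.

4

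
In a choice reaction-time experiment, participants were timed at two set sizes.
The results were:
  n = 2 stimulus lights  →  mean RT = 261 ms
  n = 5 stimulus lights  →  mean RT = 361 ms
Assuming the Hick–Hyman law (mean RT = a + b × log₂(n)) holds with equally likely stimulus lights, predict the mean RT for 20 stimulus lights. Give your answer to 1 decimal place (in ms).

512.3 ms

RT is linear in log₂ n, so two points fix the line:
  b = (361 − 261) / (log₂ 5 − log₂ 2) = 100 / (2.3219 − 1) = 75.647 ms/bit
  a = 261 − 75.647 × 1 = 185.353 ms
Then RT(20) = 185.353 + 75.647 × log₂ 20 = 185.353 + 75.647 × 4.3219 ≈ 512.294 ms.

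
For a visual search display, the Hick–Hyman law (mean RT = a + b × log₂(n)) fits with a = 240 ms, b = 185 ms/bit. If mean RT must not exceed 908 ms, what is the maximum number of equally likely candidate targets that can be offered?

12

Information budget: (908 − 240)/185 = 3.6108 bits, so n ≤ 2^3.6108 = 12.217 → at most 12.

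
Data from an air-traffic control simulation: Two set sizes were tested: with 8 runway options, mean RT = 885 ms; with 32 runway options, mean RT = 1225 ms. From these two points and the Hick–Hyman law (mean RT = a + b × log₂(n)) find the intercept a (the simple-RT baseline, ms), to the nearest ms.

Slope: b = (1225 − 885) / (log₂ 32 − log₂ 8) = 340/2.0000 = 170 ms/bit.
a = RT₁ − b·log₂ n₁ = 885 − 170 × 3 = 375.000 ms.

375 ms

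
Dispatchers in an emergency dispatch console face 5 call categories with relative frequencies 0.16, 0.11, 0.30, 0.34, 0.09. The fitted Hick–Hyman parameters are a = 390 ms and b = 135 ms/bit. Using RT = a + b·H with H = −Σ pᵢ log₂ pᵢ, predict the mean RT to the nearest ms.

678 ms

Entropy contributions −pᵢ log₂ pᵢ: 0.4230, 0.3503, 0.5211, 0.5292, 0.3127; sum H = 2.1362 bits.
RT = a + bH = 390 + 135·2.1362 = 678.39 ms.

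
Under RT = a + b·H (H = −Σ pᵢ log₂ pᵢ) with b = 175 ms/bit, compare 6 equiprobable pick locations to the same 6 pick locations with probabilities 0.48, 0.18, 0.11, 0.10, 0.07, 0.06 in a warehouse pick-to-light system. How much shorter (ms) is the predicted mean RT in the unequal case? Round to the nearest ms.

76 ms

Equiprobable entropy H₀ = log₂ 6 = 2.5850 bits.
Skewed entropy H = −Σ pᵢ log₂ pᵢ = 2.1481 bits.
ΔRT = b·(H₀ − H) = 175 × 0.4368 = 76.44 ms.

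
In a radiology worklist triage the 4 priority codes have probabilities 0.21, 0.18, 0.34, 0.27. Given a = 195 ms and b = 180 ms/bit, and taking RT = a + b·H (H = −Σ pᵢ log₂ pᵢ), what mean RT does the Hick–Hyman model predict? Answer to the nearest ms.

H = 0.21·log₂(1/0.21) + 0.18·log₂(1/0.18) + 0.34·log₂(1/0.34) + 0.27·log₂(1/0.27) = 1.9573 bits.
RT = 195 + 180 × 1.9573 = 547.32 ms.

547 ms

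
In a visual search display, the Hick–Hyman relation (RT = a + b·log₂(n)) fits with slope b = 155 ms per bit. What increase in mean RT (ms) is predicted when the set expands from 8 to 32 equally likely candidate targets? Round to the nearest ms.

310 ms

Only the slope matters, since a is common to both: ΔRT = b·log₂(n₂/n₁).
log₂(32) − log₂(8) = log₂(32/8) = log₂(4) = 2.
ΔRT = 155 × 2.0000 = 310.000 ms.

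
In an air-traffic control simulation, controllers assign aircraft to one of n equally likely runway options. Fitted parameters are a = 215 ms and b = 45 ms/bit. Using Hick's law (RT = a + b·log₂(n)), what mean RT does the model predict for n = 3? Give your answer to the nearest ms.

286 ms

log₂(3) = 1.5850 bits, so RT = 215 + 45 × 1.5850 ≈ 286.323 ms.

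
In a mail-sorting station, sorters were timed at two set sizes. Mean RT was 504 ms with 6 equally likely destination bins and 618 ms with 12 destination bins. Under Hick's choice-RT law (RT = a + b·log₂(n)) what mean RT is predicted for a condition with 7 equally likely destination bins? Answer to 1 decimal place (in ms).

With log₂ n on the abscissa the relation is linear; from the two conditions:
  b = (618 − 504) / (log₂ 12 − log₂ 6) = 114 / (3.5850 − 2.5850) = 114.000 ms/bit
  a = 504 − 114.000 × 2.5850 = 209.314 ms
Then RT(7) = 209.314 + 114.000 × log₂ 7 = 209.314 + 114.000 × 2.8074 ≈ 529.353 ms.

529.4 ms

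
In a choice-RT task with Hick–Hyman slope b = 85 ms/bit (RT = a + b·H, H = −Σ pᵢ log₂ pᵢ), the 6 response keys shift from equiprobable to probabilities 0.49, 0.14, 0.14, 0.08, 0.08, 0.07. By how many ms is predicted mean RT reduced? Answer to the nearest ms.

The RT saving is b·ΔH. Equiprobable H₀ = log₂(6) = 2.5850 bits; with the given probabilities H = 2.1501 bits.
b·(H₀ − H) = 85 × (2.5850 − 2.1501) = 36.97 ms.

37 ms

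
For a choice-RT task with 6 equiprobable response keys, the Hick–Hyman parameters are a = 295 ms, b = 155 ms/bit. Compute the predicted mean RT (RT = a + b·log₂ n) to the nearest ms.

696 ms

log₂(6) = 2.5850 bits, so RT = 295 + 155 × 2.5850 ≈ 695.669 ms.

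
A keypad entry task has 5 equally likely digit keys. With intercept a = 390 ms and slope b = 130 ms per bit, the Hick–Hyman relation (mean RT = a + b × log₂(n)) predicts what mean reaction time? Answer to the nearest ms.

692 ms

log₂(5) = 2.3219 bits, so RT = 390 + 130 × 2.3219 ≈ 691.851 ms.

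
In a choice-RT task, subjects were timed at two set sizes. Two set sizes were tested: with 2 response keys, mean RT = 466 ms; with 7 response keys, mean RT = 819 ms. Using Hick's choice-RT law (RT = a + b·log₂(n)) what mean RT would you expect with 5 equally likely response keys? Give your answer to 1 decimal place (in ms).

724.2 ms

Fit slope and intercept:
  b = (819 − 466) / (log₂ 7 − log₂ 2) = 353 / (2.8074 − 1) = 195.313 ms/bit
  a = 466 − 195.313 × 1 = 270.687 ms
Then RT(5) = 270.687 + 195.313 × log₂ 5 = 270.687 + 195.313 × 2.3219 ≈ 724.190 ms.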